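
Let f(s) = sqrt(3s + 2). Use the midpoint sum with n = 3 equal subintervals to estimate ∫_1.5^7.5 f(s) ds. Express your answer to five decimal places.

23.31204

Δs = (7.5 − 1.5)/3 = 2.
Midpoints: 2.5, 4.5, 6.5.
f(2.5) ≈ 3.08221, f(4.5) ≈ 3.93700, f(6.5) ≈ 4.63681.
Sum = Δs · [f(2.5) + f(4.5) + f(6.5)].
Sum ≈ 23.31204.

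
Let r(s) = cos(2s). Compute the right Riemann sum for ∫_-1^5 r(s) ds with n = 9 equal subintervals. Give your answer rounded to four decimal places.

Δs = (5 − (-1))/9 = 2/3.
Right endpoints: -1/3, 1/3, 1, 5/3, 7/3, 3, 11/3, 13/3, 5.
r(-1/3) ≈ 0.7859, r(1/3) ≈ 0.7859, r(1) ≈ -0.4161, r(5/3) ≈ -0.9817, r(7/3) ≈ -0.0457, r(3) ≈ 0.9602, r(11/3) ≈ 0.4974, r(13/3) ≈ -0.7261, r(5) ≈ -0.8391.
Sum = Δs · [r(-1/3) + r(1/3) + r(1) + ...].
Sum ≈ 0.0138.

0.0138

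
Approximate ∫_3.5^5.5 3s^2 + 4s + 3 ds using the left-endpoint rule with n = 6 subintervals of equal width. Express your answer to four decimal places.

Δs = (5.5 − 3.5)/6 = 1/3.
Left endpoints: 3.5, 23/6, 25/6, 4.5, 29/6, 31/6.
f(3.5) = 53.75, f(23/6) = 749/12, f(25/6) = 71.75, f(4.5) = 81.75, f(29/6) = 1109/12, f(31/6) = 103.75.
Sum = Δs · [f(3.5) + f(23/6) + f(25/6) + ...].
Sum ≈ 155.2778.

155.2778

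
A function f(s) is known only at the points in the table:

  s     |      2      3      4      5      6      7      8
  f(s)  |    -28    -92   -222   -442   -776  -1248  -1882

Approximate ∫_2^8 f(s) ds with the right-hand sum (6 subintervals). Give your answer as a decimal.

-4662

Δs = 1.
Sum = 1·[(-92) + (-222) + (-442) + (-776) + (-1248) + (-1882)] = -4662.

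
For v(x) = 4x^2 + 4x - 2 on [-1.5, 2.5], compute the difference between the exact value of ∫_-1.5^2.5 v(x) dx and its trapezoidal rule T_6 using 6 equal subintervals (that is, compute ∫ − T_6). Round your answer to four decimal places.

Exact integral: ∫_-1.5^2.5 v(x) dx ≈ 25.333333.
T_6 ≈ 26.518519.
Error ≈ 25.333333 − 26.518519 ≈ -1.1852.

-1.1852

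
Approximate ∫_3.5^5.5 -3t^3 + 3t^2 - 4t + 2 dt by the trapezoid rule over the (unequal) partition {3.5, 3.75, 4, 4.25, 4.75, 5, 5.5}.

Subinterval widths: 0.25, 0.25, 0.25, 0.5, 0.25, 0.5.
f(3.5) = -103.875, f(3.75) = -129.015625, f(4) = -158, f(4.25) = -191.109375, f(4.75) = -270.828125, f(5) = -318, f(5.5) = -428.375.
On each subinterval the trapezoid contributes (Δt_i/2)·[f(t_{i-1}) + f(t_i)].
Sum = -484.30859375.

-484.30859375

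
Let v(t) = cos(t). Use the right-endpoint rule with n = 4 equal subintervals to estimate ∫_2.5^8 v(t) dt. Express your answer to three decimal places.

0.778

Δt = (8 − 2.5)/4 = 1.375.
Right endpoints: 3.875, 5.25, 6.625, 8.
v(3.875) ≈ -0.743, v(5.25) ≈ 0.512, v(6.625) ≈ 0.942, v(8) ≈ -0.146.
Sum = Δt · [v(3.875) + v(5.25) + v(6.625) + v(8)].
Sum ≈ 0.778.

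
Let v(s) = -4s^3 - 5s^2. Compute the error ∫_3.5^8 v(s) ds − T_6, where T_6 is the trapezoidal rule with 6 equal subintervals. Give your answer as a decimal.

31.21875

Exact integral: ∫_3.5^8 v(s) ds = -4727.8125.
T_6 = -4759.03125.
Error = -4727.8125 − (-4759.03125) = 31.21875.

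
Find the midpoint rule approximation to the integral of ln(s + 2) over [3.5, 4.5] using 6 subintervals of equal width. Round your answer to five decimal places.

Δs = (4.5 − 3.5)/6 = 1/6.
Midpoints: 43/12, 3.75, 47/12, 49/12, 4.25, 53/12.
f(43/12) ≈ 1.71979, f(3.75) ≈ 1.74920, f(47/12) ≈ 1.77777, f(49/12) ≈ 1.80555, f(4.25) ≈ 1.83258, f(53/12) ≈ 1.85890.
Sum = Δs · [f(43/12) + f(3.75) + f(47/12) + ...].
Sum ≈ 1.79063.

1.79063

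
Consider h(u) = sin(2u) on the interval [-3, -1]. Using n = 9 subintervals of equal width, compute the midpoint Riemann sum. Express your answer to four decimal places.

0.6939

Δu = (-1 − (-3))/9 = 2/9.
Midpoints: -26/9, -8/3, -22/9, -20/9, -2, -16/9, -14/9, -4/3, -10/9.
h(-26/9) ≈ 0.4842, h(-8/3) ≈ 0.8133, h(-22/9) ≈ 0.9845, h(-20/9) ≈ 0.9643, h(-2) ≈ 0.7568, h(-16/9) ≈ 0.4022, h(-14/9) ≈ -0.0305, h(-4/3) ≈ -0.4573, h(-10/9) ≈ -0.7952.
Sum = Δu · [h(-26/9) + h(-8/3) + h(-22/9) + ...].
Sum ≈ 0.6939.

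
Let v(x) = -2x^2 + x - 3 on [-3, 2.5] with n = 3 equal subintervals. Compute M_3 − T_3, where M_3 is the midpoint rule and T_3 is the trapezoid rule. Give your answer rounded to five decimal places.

M_3 ≈ -43.2106481.
T_3 ≈ -52.4537037.
M_3 − T_3 ≈ 9.24306.

9.24306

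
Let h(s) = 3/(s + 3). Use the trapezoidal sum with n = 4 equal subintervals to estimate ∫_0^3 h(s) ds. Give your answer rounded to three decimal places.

Δs = (3 − 0)/4 = 0.75.
h(0) = 1, h(0.75) = 0.8, h(1.5) = 2/3, h(2.25) = 4/7, h(3) = 0.5.
T_4 = (Δs/2)·[h(s_0) + 2h(s_1) + 2h(s_2) + 2h(s_3) + h(s_4)].
Sum ≈ 2.091.

2.091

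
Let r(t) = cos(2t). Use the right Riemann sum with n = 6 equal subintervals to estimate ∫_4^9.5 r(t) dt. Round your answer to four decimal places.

0.2248

Δt = (9.5 − 4)/6 = 11/12.
Right endpoints: 59/12, 35/6, 6.75, 23/3, 103/12, 9.5.
r(59/12) ≈ -0.9177, r(35/6) ≈ 0.6218, r(6.75) ≈ 0.5949, r(23/3) ≈ -0.9306, r(103/12) ≈ -0.1119, r(9.5) ≈ 0.9887.
Sum = Δt · [r(59/12) + r(35/6) + r(6.75) + ...].
Sum ≈ 0.2248.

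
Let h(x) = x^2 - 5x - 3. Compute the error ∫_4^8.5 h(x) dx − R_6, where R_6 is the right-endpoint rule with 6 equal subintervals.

Exact integral: ∫_4^8.5 h(x) dx = 29.25.
R_6 = 42.328125.
Error = 29.25 − 42.328125 = -13.078125.

-13.078125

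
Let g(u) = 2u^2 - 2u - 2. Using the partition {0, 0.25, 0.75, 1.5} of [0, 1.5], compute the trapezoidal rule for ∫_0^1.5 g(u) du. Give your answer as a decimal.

-2.8125

Subinterval widths: 0.25, 0.5, 0.75.
g(0) = -2, g(0.25) = -2.375, g(0.75) = -2.375, g(1.5) = -0.5.
On each subinterval the trapezoid contributes (Δu_i/2)·[g(u_{i-1}) + g(u_i)].
Sum = -2.8125.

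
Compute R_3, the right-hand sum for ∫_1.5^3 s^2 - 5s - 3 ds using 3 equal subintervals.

-13.625

Δs = (3 − 1.5)/3 = 0.5.
Right endpoints: 2, 2.5, 3.
f(2) = -9, f(2.5) = -9.25, f(3) = -9.
Sum = Δs · [f(2) + f(2.5) + f(3)].
Sum = -13.625.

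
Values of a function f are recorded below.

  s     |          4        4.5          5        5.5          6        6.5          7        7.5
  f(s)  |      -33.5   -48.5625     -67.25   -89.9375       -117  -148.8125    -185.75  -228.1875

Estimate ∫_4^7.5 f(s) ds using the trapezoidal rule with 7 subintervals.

-394.078125

Δs = 0.5.
T_7 = (0.5/2)·[(-33.5) + 2·(-48.5625) + 2·(-67.25) + 2·(-89.9375) + 2·(-117) + 2·(-148.8125) + 2·(-185.75) + (-228.1875)] = -394.078125.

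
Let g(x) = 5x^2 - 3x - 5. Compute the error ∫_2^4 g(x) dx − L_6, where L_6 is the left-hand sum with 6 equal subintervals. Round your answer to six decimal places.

Exact integral: ∫_2^4 g(x) dx ≈ 65.33333333.
L_6 ≈ 56.51851852.
Error ≈ 65.33333333 − 56.51851852 ≈ 8.814815.

8.814815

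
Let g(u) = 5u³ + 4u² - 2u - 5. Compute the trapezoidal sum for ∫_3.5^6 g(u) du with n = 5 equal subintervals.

Δu = (6 − 3.5)/5 = 0.5.
g(3.5) = 251.375, g(4) = 371, g(4.5) = 522.625, g(5) = 710, g(5.5) = 936.875, g(6) = 1207.
T_5 = (Δu/2)·[g(u_0) + 2g(u_1) + ... + 2g(u_{4}) + g(u_5)].
Sum = 1634.84375.

1634.84375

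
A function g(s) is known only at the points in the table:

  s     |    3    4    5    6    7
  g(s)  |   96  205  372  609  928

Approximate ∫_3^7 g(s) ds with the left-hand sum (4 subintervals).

Δs = 1.
Sum = 1·[96 + 205 + 372 + 609] = 1282.

1282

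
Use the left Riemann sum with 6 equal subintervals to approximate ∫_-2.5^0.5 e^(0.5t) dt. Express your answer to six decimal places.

1.756041

Δt = (0.5 − (-2.5))/6 = 0.5.
Left endpoints: -2.5, -2, -1.5, -1, -0.5, 0.
f(-2.5) ≈ 0.286505, f(-2) ≈ 0.367879, f(-1.5) ≈ 0.472367, f(-1) ≈ 0.606531, f(-0.5) ≈ 0.778801, f(0) ≈ 1.000000.
Sum = Δt · [f(-2.5) + f(-2) + f(-1.5) + ...].
Sum ≈ 1.756041.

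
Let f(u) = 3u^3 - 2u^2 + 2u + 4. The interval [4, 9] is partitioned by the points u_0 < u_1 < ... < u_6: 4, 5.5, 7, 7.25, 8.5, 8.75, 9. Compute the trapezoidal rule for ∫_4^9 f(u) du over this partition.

4446.8359375

Subinterval widths: 1.5, 1.5, 0.25, 1.25, 0.25, 0.25.
f(4) = 172, f(5.5) = 453.625, f(7) = 949, f(7.25) = 1056.609375, f(8.5) = 1718.875, f(8.75) = 1878.140625, f(9) = 2047.
On each subinterval the trapezoid contributes (Δu_i/2)·[f(u_{i-1}) + f(u_i)].
Sum = 4446.8359375.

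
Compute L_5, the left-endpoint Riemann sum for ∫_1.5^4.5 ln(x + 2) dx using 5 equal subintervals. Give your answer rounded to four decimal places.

Δx = (4.5 − 1.5)/5 = 0.6.
Left endpoints: 1.5, 2.1, 2.7, 3.3, 3.9.
f(1.5) ≈ 1.2528, f(2.1) ≈ 1.4110, f(2.7) ≈ 1.5476, f(3.3) ≈ 1.6677, f(3.9) ≈ 1.7750.
Sum = Δx · [f(1.5) + f(2.1) + f(2.7) + f(3.3) + f(3.9)].
Sum ≈ 4.5924.

4.5924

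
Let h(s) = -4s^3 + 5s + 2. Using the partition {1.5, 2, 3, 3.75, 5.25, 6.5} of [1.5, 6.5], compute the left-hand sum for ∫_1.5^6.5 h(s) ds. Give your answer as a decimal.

-1063.734375

Subinterval widths: 0.5, 1, 0.75, 1.5, 1.25.
Left endpoints: 1.5, 2, 3, 3.75, 5.25.
h(1.5) = -4, h(2) = -20, h(3) = -91, h(3.75) = -190.1875, h(5.25) = -550.5625.
Sum = Σ Δs_i · h(s_i).
Sum = -1063.734375.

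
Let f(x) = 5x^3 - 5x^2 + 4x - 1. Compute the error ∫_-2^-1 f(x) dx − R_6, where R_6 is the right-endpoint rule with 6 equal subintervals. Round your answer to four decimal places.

Exact integral: ∫_-2^-1 f(x) dx ≈ -37.416667.
R_6 ≈ -33.043981.
Error ≈ -37.416667 − (-33.043981) ≈ -4.3727.

-4.3727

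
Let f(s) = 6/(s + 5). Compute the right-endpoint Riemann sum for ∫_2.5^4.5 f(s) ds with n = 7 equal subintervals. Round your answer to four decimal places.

Δs = (4.5 − 2.5)/7 = 2/7.
Right endpoints: 39/14, 43/14, 47/14, 51/14, 55/14, 59/14, 4.5.
f(39/14) = 84/109, f(43/14) = 84/113, f(47/14) = 28/39, f(51/14) = 84/121, f(55/14) = 0.672, f(59/14) = 28/43, f(4.5) = 12/19.
Sum = Δs · [f(39/14) + f(43/14) + f(47/14) + ...].
Sum ≈ 1.3945.

1.3945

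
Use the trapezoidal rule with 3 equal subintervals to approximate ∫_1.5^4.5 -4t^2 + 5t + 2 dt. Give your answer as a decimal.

Δt = (4.5 − 1.5)/3 = 1.
f(1.5) = 0.5, f(2.5) = -10.5, f(3.5) = -29.5, f(4.5) = -56.5.
T_3 = (Δt/2)·[f(t_0) + 2f(t_1) + 2f(t_2) + f(t_3)].
Sum = -68.

-68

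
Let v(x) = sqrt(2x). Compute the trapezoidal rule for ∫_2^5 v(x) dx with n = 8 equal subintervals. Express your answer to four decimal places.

7.8721

Δx = (5 − 2)/8 = 0.375.
v(2) ≈ 2.0000, v(2.375) ≈ 2.1794, v(2.75) ≈ 2.3452, v(3.125) ≈ 2.5000, v(3.5) ≈ 2.6458, v(3.875) ≈ 2.7839, v(4.25) ≈ 2.9155, v(4.625) ≈ 3.0414, v(5) ≈ 3.1623.
T_8 = (Δx/2)·[v(x_0) + 2v(x_1) + ... + 2v(x_{7}) + v(x_8)].
Sum ≈ 7.8721.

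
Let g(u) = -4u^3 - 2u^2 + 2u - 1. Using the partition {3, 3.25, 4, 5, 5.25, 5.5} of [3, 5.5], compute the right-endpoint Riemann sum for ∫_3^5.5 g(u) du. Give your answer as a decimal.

Subinterval widths: 0.25, 0.75, 1, 0.25, 0.25.
Right endpoints: 3.25, 4, 5, 5.25, 5.5.
g(3.25) = -152.9375, g(4) = -281, g(5) = -541, g(5.25) = -624.4375, g(5.5) = -716.
Sum = Σ Δu_i · g(u_i).
Sum = -1125.09375.

-1125.09375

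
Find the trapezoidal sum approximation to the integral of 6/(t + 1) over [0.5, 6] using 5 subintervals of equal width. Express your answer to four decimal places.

Δt = (6 − 0.5)/5 = 1.1.
f(0.5) = 4, f(1.6) = 30/13, f(2.7) = 60/37, f(3.8) = 1.25, f(4.9) = 60/59, f(6) = 6/7.
T_5 = (Δt/2)·[f(t_0) + 2f(t_1) + ... + 2f(t_{4}) + f(t_5)].
Sum ≈ 9.4873.

9.4873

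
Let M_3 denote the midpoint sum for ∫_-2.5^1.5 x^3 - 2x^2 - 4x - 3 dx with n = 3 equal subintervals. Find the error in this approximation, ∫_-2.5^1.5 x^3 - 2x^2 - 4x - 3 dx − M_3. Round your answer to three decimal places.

Exact integral: ∫_-2.5^1.5 f(x) dx ≈ -25.16667.
M_3 ≈ -23.09259.
Error ≈ -25.16667 − (-23.09259) ≈ -2.074.

-2.074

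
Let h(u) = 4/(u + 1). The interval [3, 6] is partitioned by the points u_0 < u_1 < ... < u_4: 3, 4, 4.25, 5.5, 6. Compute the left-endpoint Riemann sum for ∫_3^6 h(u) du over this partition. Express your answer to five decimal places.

Subinterval widths: 1, 0.25, 1.25, 0.5.
Left endpoints: 3, 4, 4.25, 5.5.
h(3) = 1, h(4) = 0.8, h(4.25) = 16/21, h(5.5) = 8/13.
Sum = Σ Δu_i · h(u_i).
Sum ≈ 2.46007.

2.46007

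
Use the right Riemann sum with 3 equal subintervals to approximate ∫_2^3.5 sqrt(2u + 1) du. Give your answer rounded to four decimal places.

3.9618

Δu = (3.5 − 2)/3 = 0.5.
Right endpoints: 2.5, 3, 3.5.
f(2.5) ≈ 2.4495, f(3) ≈ 2.6458, f(3.5) ≈ 2.8284.
Sum = Δu · [f(2.5) + f(3) + f(3.5)].
Sum ≈ 3.9618.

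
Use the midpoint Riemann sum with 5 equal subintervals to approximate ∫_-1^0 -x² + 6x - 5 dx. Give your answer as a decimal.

-8.33

Δx = (0 − (-1))/5 = 0.2.
Midpoints: -0.9, -0.7, -0.5, -0.3, -0.1.
f(-0.9) = -11.21, f(-0.7) = -9.69, f(-0.5) = -8.25, f(-0.3) = -6.89, f(-0.1) = -5.61.
Sum = Δx · [f(-0.9) + f(-0.7) + f(-0.5) + f(-0.3) + f(-0.1)].
Sum = -8.33.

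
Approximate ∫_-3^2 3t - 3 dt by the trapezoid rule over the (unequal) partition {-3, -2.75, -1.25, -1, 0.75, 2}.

Subinterval widths: 0.25, 1.5, 0.25, 1.75, 1.25.
f(-3) = -12, f(-2.75) = -11.25, f(-1.25) = -6.75, f(-1) = -6, f(0.75) = -0.75, f(2) = 3.
On each subinterval the trapezoid contributes (Δt_i/2)·[f(t_{i-1}) + f(t_i)].
Sum = -22.5.

-22.5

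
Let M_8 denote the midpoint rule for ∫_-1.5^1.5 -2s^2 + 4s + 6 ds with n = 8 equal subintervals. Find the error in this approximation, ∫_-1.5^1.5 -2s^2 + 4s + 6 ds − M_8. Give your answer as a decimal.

-0.0703125

Exact integral: ∫_-1.5^1.5 f(s) ds = 13.5.
M_8 = 13.5703125.
Error = 13.5 − 13.5703125 = -0.0703125.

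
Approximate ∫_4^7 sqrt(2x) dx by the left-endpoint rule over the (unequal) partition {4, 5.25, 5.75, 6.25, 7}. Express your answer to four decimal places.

9.5030

Subinterval widths: 1.25, 0.5, 0.5, 0.75.
Left endpoints: 4, 5.25, 5.75, 6.25.
f(4) ≈ 2.8284, f(5.25) ≈ 3.2404, f(5.75) ≈ 3.3912, f(6.25) ≈ 3.5355.
Sum = Σ Δx_i · f(x_i).
Sum ≈ 9.5030.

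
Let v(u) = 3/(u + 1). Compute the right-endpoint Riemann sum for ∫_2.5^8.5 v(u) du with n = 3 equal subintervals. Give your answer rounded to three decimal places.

2.522

Δu = (8.5 − 2.5)/3 = 2.
Right endpoints: 4.5, 6.5, 8.5.
v(4.5) = 6/11, v(6.5) = 0.4, v(8.5) = 6/19.
Sum = Δu · [v(4.5) + v(6.5) + v(8.5)].
Sum ≈ 2.522.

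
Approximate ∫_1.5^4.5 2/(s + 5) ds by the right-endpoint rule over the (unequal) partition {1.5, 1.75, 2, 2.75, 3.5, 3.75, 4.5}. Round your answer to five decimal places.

0.73056

Subinterval widths: 0.25, 0.25, 0.75, 0.75, 0.25, 0.75.
Right endpoints: 1.75, 2, 2.75, 3.5, 3.75, 4.5.
f(1.75) = 8/27, f(2) = 2/7, f(2.75) = 8/31, f(3.5) = 4/17, f(3.75) = 8/35, f(4.5) = 4/19.
Sum = Σ Δs_i · f(s_i).
Sum ≈ 0.73056.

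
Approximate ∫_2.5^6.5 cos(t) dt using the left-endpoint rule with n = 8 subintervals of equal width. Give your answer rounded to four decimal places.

Δt = (6.5 − 2.5)/8 = 0.5.
Left endpoints: 2.5, 3, 3.5, 4, 4.5, 5, 5.5, 6.
f(2.5) ≈ -0.8011, f(3) ≈ -0.9900, f(3.5) ≈ -0.9365, f(4) ≈ -0.6536, f(4.5) ≈ -0.2108, f(5) ≈ 0.2837, f(5.5) ≈ 0.7087, f(6) ≈ 0.9602.
Sum = Δt · [f(2.5) + f(3) + f(3.5) + ...].
Sum ≈ -0.8198.

-0.8198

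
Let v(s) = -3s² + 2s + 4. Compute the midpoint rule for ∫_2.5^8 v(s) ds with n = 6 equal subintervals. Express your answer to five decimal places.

-415.46962

Δs = (8 − 2.5)/6 = 11/12.
Midpoints: 71/24, 3.875, 115/24, 137/24, 6.625, 181/24.
v(71/24) = -3137/192, v(3.875) = -33.296875, v(115/24) = -55.296875, v(137/24) = -15809/192, v(6.625) = -114.421875, v(181/24) = -151.546875.
Sum = Δs · [v(71/24) + v(3.875) + v(115/24) + ...].
Sum ≈ -415.46962.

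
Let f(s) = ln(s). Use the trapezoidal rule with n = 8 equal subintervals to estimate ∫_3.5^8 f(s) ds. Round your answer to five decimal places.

7.74663

Δs = (8 − 3.5)/8 = 0.5625.
f(3.5) ≈ 1.25276, f(4.0625) ≈ 1.40180, f(4.625) ≈ 1.53148, f(5.1875) ≈ 1.64625, f(5.75) ≈ 1.74920, f(6.3125) ≈ 1.84253, f(6.875) ≈ 1.92789, f(7.4375) ≈ 2.00653, f(8) ≈ 2.07944.
T_8 = (Δs/2)·[f(s_0) + 2f(s_1) + ... + 2f(s_{7}) + f(s_8)].
Sum ≈ 7.74663.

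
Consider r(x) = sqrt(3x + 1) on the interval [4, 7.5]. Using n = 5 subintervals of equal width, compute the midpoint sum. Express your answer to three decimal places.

Δx = (7.5 − 4)/5 = 0.7.
Midpoints: 4.35, 5.05, 5.75, 6.45, 7.15.
r(4.35) ≈ 3.748, r(5.05) ≈ 4.019, r(5.75) ≈ 4.272, r(6.45) ≈ 4.511, r(7.15) ≈ 4.738.
Sum = Δx · [r(4.35) + r(5.05) + r(5.75) + r(6.45) + r(7.15)].
Sum ≈ 14.902.

14.902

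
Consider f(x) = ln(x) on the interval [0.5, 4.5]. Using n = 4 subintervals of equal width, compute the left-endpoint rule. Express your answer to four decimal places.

Δx = (4.5 − 0.5)/4 = 1.
Left endpoints: 0.5, 1.5, 2.5, 3.5.
f(0.5) ≈ -0.6931, f(1.5) ≈ 0.4055, f(2.5) ≈ 0.9163, f(3.5) ≈ 1.2528.
Sum = Δx · [f(0.5) + f(1.5) + f(2.5) + f(3.5)].
Sum ≈ 1.8814.

1.8814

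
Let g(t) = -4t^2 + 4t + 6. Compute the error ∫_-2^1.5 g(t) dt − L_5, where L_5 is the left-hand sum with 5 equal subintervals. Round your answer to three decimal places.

8.493

Exact integral: ∫_-2^1.5 g(t) dt ≈ 2.33333.
L_5 = -6.16.
Error ≈ 2.33333 − (-6.16) ≈ 8.493.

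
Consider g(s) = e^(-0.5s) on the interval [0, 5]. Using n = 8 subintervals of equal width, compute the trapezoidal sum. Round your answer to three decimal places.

Δs = (5 − 0)/8 = 0.625.
g(0) ≈ 1.000, g(0.625) ≈ 0.732, g(1.25) ≈ 0.535, g(1.875) ≈ 0.392, g(2.5) ≈ 0.287, g(3.125) ≈ 0.210, g(3.75) ≈ 0.153, g(4.375) ≈ 0.112, g(5) ≈ 0.082.
T_8 = (Δs/2)·[g(s_0) + 2g(s_1) + ... + 2g(s_{7}) + g(s_8)].
Sum ≈ 1.851.

1.851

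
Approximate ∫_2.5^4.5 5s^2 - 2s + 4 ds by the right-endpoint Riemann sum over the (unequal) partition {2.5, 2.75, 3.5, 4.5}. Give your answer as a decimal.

149.015625

Subinterval widths: 0.25, 0.75, 1.
Right endpoints: 2.75, 3.5, 4.5.
f(2.75) = 36.3125, f(3.5) = 58.25, f(4.5) = 96.25.
Sum = Σ Δs_i · f(s_i).
Sum = 149.015625.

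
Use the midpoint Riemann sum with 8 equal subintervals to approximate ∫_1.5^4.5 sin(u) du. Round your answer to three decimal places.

Δu = (4.5 − 1.5)/8 = 0.375.
Midpoints: 1.6875, 2.0625, 2.4375, 2.8125, 3.1875, 3.5625, 3.9375, 4.3125.
f(1.6875) ≈ 0.993, f(2.0625) ≈ 0.882, f(2.4375) ≈ 0.647, f(2.8125) ≈ 0.323, f(3.1875) ≈ -0.046, f(3.5625) ≈ -0.409, f(3.9375) ≈ -0.714, f(4.3125) ≈ -0.921.
Sum = Δu · [f(1.6875) + f(2.0625) + f(2.4375) + ...].
Sum ≈ 0.283.

0.283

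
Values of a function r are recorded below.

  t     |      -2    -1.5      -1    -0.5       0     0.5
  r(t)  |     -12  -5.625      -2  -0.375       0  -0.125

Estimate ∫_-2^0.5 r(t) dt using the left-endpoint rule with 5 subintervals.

Δt = 0.5.
Sum = 0.5·[(-12) + (-5.625) + (-2) + (-0.375) + 0] = -10.

-10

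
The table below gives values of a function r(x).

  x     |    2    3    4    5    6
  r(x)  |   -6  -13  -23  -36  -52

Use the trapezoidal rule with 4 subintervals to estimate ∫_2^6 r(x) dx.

Δx = 1.
T_4 = (1/2)·[(-6) + 2·(-13) + 2·(-23) + 2·(-36) + (-52)] = -101.

-101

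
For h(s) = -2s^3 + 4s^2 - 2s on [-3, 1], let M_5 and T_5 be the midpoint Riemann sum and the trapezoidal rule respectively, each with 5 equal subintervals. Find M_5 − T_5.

M_5 = 83.2.
T_5 = 89.6.
M_5 − T_5 = -6.4.

-6.4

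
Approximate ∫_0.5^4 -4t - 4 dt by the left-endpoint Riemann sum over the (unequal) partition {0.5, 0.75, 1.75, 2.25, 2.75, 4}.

-39.25

Subinterval widths: 0.25, 1, 0.5, 0.5, 1.25.
Left endpoints: 0.5, 0.75, 1.75, 2.25, 2.75.
f(0.5) = -6, f(0.75) = -7, f(1.75) = -11, f(2.25) = -13, f(2.75) = -15.
Sum = Σ Δt_i · f(t_i).
Sum = -39.25.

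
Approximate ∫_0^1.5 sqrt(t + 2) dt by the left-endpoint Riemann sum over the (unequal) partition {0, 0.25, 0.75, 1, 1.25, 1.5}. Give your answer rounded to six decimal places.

Subinterval widths: 0.25, 0.5, 0.25, 0.25, 0.25.
Left endpoints: 0, 0.25, 0.75, 1, 1.25.
f(0) ≈ 1.414214, f(0.25) ≈ 1.500000, f(0.75) ≈ 1.658312, f(1) ≈ 1.732051, f(1.25) ≈ 1.802776.
Sum = Σ Δt_i · f(t_i).
Sum ≈ 2.401838.

2.401838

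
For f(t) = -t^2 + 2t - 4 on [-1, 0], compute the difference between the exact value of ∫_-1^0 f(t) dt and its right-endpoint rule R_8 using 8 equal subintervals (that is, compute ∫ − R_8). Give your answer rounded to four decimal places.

-0.1849

Exact integral: ∫_-1^0 f(t) dt ≈ -5.333333.
R_8 = -5.1484375.
Error ≈ -5.333333 − (-5.1484375) ≈ -0.1849.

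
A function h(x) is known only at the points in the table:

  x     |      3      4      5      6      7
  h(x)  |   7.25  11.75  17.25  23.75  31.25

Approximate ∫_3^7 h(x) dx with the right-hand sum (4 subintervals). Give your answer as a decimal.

84

Δx = 1.
Sum = 1·[11.75 + 17.25 + 23.75 + 31.25] = 84.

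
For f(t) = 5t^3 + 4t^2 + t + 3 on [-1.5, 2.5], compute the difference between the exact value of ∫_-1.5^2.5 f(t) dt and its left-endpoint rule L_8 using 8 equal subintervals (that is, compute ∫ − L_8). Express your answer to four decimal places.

26.8333

Exact integral: ∫_-1.5^2.5 f(t) dt ≈ 81.833333.
L_8 = 55.
Error ≈ 81.833333 − 55 ≈ 26.8333.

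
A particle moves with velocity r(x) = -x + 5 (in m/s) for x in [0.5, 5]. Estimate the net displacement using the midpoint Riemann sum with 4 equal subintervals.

Δx = (5 − 0.5)/4 = 1.125.
Midpoints: 1.0625, 2.1875, 3.3125, 4.4375.
r(1.0625) = 3.9375, r(2.1875) = 2.8125, r(3.3125) = 1.6875, r(4.4375) = 0.5625.
Sum = Δx · [r(1.0625) + r(2.1875) + r(3.3125) + r(4.4375)].
Sum = 10.125.

10.125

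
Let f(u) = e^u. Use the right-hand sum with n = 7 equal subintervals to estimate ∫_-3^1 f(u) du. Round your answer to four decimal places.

3.5031

Δu = (1 − (-3))/7 = 4/7.
Right endpoints: -17/7, -13/7, -9/7, -5/7, -1/7, 3/7, 1.
f(-17/7) ≈ 0.0882, f(-13/7) ≈ 0.1561, f(-9/7) ≈ 0.2765, f(-5/7) ≈ 0.4895, f(-1/7) ≈ 0.8669, f(3/7) ≈ 1.5351, f(1) ≈ 2.7183.
Sum = Δu · [f(-17/7) + f(-13/7) + f(-9/7) + ...].
Sum ≈ 3.5031.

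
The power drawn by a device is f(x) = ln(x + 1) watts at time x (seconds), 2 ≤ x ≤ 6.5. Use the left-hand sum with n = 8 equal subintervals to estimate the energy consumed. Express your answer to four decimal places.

7.0530

Δx = (6.5 − 2)/8 = 0.5625.
Left endpoints: 2, 2.5625, 3.125, 3.6875, 4.25, 4.8125, 5.375, 5.9375.
f(2) ≈ 1.0986, f(2.5625) ≈ 1.2705, f(3.125) ≈ 1.4171, f(3.6875) ≈ 1.5449, f(4.25) ≈ 1.6582, f(4.8125) ≈ 1.7600, f(5.375) ≈ 1.8524, f(5.9375) ≈ 1.9369.
Sum = Δx · [f(2) + f(2.5625) + f(3.125) + ...].
Sum ≈ 7.0530.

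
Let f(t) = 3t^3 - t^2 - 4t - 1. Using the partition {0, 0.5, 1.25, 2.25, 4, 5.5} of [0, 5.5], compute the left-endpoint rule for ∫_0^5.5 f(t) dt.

Subinterval widths: 0.5, 0.75, 1, 1.75, 1.5.
Left endpoints: 0, 0.5, 1.25, 2.25, 4.
f(0) = -1, f(0.5) = -2.875, f(1.25) = -1.703125, f(2.25) = 19.109375, f(4) = 159.
Sum = Σ Δt_i · f(t_i).
Sum = 267.58203125.

267.58203125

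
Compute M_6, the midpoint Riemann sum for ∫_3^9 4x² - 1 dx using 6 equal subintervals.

Δx = (9 − 3)/6 = 1.
Midpoints: 3.5, 4.5, 5.5, 6.5, 7.5, 8.5.
f(3.5) = 48, f(4.5) = 80, f(5.5) = 120, f(6.5) = 168, f(7.5) = 224, f(8.5) = 288.
Sum = Δx · [f(3.5) + f(4.5) + f(5.5) + ...].
Sum = 928.

928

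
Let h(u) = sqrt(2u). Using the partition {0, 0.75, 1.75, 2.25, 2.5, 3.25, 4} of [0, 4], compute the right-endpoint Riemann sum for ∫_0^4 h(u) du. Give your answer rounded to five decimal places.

Subinterval widths: 0.75, 1, 0.5, 0.25, 0.75, 0.75.
Right endpoints: 0.75, 1.75, 2.25, 2.5, 3.25, 4.
h(0.75) ≈ 1.22474, h(1.75) ≈ 1.87083, h(2.25) ≈ 2.12132, h(2.5) ≈ 2.23607, h(3.25) ≈ 2.54951, h(4) ≈ 2.82843.
Sum = Σ Δu_i · h(u_i).
Sum ≈ 8.44252.

8.44252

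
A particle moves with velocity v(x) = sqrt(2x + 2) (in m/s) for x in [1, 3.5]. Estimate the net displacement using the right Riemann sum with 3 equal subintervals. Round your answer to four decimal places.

6.7404

Δx = (3.5 − 1)/3 = 5/6.
Right endpoints: 11/6, 8/3, 3.5.
v(11/6) ≈ 2.3805, v(8/3) ≈ 2.7080, v(3.5) ≈ 3.0000.
Sum = Δx · [v(11/6) + v(8/3) + v(3.5)].
Sum ≈ 6.7404.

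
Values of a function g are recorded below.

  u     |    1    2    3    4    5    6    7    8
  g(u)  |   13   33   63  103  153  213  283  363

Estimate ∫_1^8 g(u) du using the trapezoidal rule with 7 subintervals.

1036

Δu = 1.
T_7 = (1/2)·[13 + 2·33 + 2·63 + 2·103 + 2·153 + 2·213 + 2·283 + 363] = 1036.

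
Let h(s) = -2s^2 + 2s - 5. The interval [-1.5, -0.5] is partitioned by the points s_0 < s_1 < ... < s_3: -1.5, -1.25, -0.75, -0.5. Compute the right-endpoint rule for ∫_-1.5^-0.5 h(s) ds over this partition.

Subinterval widths: 0.25, 0.5, 0.25.
Right endpoints: -1.25, -0.75, -0.5.
h(-1.25) = -10.625, h(-0.75) = -7.625, h(-0.5) = -6.5.
Sum = Σ Δs_i · h(s_i).
Sum = -8.09375.

-8.09375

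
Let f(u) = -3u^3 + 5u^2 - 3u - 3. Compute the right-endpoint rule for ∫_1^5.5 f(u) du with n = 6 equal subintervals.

-613.79296875

Δu = (5.5 − 1)/6 = 0.75.
Right endpoints: 1.75, 2.5, 3.25, 4, 4.75, 5.5.
f(1.75) = -9.015625, f(2.5) = -26.125, f(3.25) = -62.921875, f(4) = -127, f(4.75) = -225.953125, f(5.5) = -367.375.
Sum = Δu · [f(1.75) + f(2.5) + f(3.25) + ...].
Sum = -613.79296875.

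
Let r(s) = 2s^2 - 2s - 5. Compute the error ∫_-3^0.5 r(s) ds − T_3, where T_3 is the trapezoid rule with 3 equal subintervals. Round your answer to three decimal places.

-1.588

Exact integral: ∫_-3^0.5 r(s) ds ≈ 9.33333.
T_3 ≈ 10.92130.
Error ≈ 9.33333 − 10.92130 ≈ -1.588.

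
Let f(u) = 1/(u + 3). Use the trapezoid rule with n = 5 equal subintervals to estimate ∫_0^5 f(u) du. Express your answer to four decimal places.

Δu = (5 − 0)/5 = 1.
f(0) = 1/3, f(1) = 0.25, f(2) = 0.2, f(3) = 1/6, f(4) = 1/7, f(5) = 0.125.
T_5 = (Δu/2)·[f(u_0) + 2f(u_1) + ... + 2f(u_{4}) + f(u_5)].
Sum ≈ 0.9887.

0.9887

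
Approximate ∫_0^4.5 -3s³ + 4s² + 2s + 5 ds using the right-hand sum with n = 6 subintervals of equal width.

Δs = (4.5 − 0)/6 = 0.75.
Right endpoints: 0.75, 1.5, 2.25, 3, 3.75, 4.5.
f(0.75) = 7.484375, f(1.5) = 6.875, f(2.25) = -4.421875, f(3) = -34, f(3.75) = -89.453125, f(4.5) = -178.375.
Sum = Δs · [f(0.75) + f(1.5) + f(2.25) + ...].
Sum = -218.91796875.

-218.91796875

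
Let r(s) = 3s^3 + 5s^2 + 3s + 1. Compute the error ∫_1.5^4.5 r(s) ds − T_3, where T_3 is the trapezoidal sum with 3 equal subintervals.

-16

Exact integral: ∫_1.5^4.5 r(s) ds = 480.
T_3 = 496.
Error = 480 − 496 = -16.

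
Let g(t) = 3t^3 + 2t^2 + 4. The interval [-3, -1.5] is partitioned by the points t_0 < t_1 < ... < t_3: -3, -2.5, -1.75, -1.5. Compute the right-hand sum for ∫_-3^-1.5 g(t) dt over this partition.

Subinterval widths: 0.5, 0.75, 0.25.
Right endpoints: -2.5, -1.75, -1.5.
g(-2.5) = -30.375, g(-1.75) = -5.953125, g(-1.5) = -1.625.
Sum = Σ Δt_i · g(t_i).
Sum = -20.05859375.

-20.05859375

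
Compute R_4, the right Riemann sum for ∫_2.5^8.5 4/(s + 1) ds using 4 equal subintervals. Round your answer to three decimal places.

Δs = (8.5 − 2.5)/4 = 1.5.
Right endpoints: 4, 5.5, 7, 8.5.
f(4) = 0.8, f(5.5) = 8/13, f(7) = 0.5, f(8.5) = 8/19.
Sum = Δs · [f(4) + f(5.5) + f(7) + f(8.5)].
Sum ≈ 3.505.

3.505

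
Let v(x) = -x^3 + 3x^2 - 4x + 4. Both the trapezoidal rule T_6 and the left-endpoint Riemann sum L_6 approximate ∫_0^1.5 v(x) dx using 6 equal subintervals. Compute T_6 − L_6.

-0.328125

T_6 = 3.62109375.
L_6 = 3.94921875.
T_6 − L_6 = -0.328125.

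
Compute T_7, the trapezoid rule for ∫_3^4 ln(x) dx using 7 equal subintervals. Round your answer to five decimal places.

Δx = (4 − 3)/7 = 1/7.
f(3) ≈ 1.09861, f(22/7) ≈ 1.14513, f(23/7) ≈ 1.18958, f(24/7) ≈ 1.23214, f(25/7) ≈ 1.27297, f(26/7) ≈ 1.31219, f(27/7) ≈ 1.34993, f(4) ≈ 1.38629.
T_7 = (Δx/2)·[f(x_0) + 2f(x_1) + ... + 2f(x_{6}) + f(x_7)].
Sum ≈ 1.24920.

1.24920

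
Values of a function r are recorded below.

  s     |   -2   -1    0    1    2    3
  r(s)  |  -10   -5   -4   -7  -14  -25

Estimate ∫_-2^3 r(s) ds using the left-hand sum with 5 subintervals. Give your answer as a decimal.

Δs = 1.
Sum = 1·[(-10) + (-5) + (-4) + (-7) + (-14)] = -40.

-40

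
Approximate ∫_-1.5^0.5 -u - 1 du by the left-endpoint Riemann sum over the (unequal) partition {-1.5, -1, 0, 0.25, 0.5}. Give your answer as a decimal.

Subinterval widths: 0.5, 1, 0.25, 0.25.
Left endpoints: -1.5, -1, 0, 0.25.
f(-1.5) = 0.5, f(-1) = 0, f(0) = -1, f(0.25) = -1.25.
Sum = Σ Δu_i · f(u_i).
Sum = -0.3125.

-0.3125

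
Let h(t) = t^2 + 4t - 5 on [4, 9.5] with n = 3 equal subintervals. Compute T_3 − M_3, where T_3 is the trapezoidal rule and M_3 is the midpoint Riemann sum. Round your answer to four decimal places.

T_3 ≈ 388.539352.
M_3 ≈ 383.917824.
T_3 − M_3 ≈ 4.6215.

4.6215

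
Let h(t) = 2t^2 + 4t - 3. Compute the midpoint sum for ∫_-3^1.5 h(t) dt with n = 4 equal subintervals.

-7.69921875

Δt = (1.5 − (-3))/4 = 1.125.
Midpoints: -2.4375, -1.3125, -0.1875, 0.9375.
h(-2.4375) = -0.8671875, h(-1.3125) = -4.8046875, h(-0.1875) = -3.6796875, h(0.9375) = 2.5078125.
Sum = Δt · [h(-2.4375) + h(-1.3125) + h(-0.1875) + h(0.9375)].
Sum = -7.69921875.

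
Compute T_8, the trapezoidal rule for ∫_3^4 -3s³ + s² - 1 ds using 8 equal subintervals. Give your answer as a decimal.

-119.99609375

Δs = (4 − 3)/8 = 0.125.
f(3) = -73, f(3.125) = -42387/512, f(3.25) = -93.421875, f(3.375) = -53729/512, f(3.5) = -117.375, f(3.625) = -66951/512, f(3.75) = -145.140625, f(3.875) = -82197/512, f(4) = -177.
T_8 = (Δs/2)·[f(s_0) + 2f(s_1) + ... + 2f(s_{7}) + f(s_8)].
Sum = -119.99609375.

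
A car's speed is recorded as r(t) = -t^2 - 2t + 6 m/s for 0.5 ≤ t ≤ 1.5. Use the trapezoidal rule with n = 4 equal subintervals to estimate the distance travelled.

2.90625

Δt = (1.5 − 0.5)/4 = 0.25.
r(0.5) = 4.75, r(0.75) = 3.9375, r(1) = 3, r(1.25) = 1.9375, r(1.5) = 0.75.
T_4 = (Δt/2)·[r(t_0) + 2r(t_1) + 2r(t_2) + 2r(t_3) + r(t_4)].
Sum = 2.90625.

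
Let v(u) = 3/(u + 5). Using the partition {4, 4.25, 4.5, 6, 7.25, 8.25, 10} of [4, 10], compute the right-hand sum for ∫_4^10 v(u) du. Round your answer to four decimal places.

Subinterval widths: 0.25, 0.25, 1.5, 1.25, 1, 1.75.
Right endpoints: 4.25, 4.5, 6, 7.25, 8.25, 10.
v(4.25) = 12/37, v(4.5) = 6/19, v(6) = 3/11, v(7.25) = 12/49, v(8.25) = 12/53, v(10) = 0.2.
Sum = Σ Δu_i · v(u_i).
Sum ≈ 1.4517.

1.4517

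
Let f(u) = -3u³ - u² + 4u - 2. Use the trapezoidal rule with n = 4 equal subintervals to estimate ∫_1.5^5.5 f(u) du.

-710.5

Δu = (5.5 − 1.5)/4 = 1.
f(1.5) = -8.375, f(2.5) = -45.125, f(3.5) = -128.875, f(4.5) = -277.625, f(5.5) = -509.375.
T_4 = (Δu/2)·[f(u_0) + 2f(u_1) + 2f(u_2) + 2f(u_3) + f(u_4)].
Sum = -710.5.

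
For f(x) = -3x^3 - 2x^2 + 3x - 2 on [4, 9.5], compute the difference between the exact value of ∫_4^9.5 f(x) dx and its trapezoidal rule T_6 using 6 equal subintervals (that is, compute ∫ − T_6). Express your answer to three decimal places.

Exact integral: ∫_4^9.5 f(x) dx ≈ -6345.33854.
T_6 ≈ -6393.67202.
Error ≈ -6345.33854 − (-6393.67202) ≈ 48.333.

48.333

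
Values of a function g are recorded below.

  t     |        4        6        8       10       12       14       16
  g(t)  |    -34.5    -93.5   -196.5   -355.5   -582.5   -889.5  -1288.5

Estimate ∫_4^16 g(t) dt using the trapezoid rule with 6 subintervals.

Δt = 2.
T_6 = (2/2)·[(-34.5) + 2·(-93.5) + 2·(-196.5) + 2·(-355.5) + 2·(-582.5) + 2·(-889.5) + (-1288.5)] = -5558.

-5558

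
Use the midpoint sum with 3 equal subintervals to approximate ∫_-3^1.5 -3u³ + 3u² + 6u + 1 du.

63.3515625

Δu = (1.5 − (-3))/3 = 1.5.
Midpoints: -2.25, -0.75, 0.75.
f(-2.25) = 36.859375, f(-0.75) = -0.546875, f(0.75) = 5.921875.
Sum = Δu · [f(-2.25) + f(-0.75) + f(0.75)].
Sum = 63.3515625.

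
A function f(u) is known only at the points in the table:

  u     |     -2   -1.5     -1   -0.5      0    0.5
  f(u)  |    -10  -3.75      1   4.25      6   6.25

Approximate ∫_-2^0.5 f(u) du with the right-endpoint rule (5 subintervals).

Δu = 0.5.
Sum = 0.5·[(-3.75) + 1 + 4.25 + 6 + 6.25] = 6.875.

6.875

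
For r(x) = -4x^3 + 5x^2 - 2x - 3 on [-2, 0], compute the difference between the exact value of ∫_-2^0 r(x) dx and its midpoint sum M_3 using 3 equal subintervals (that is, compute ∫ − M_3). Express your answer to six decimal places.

1.259259

Exact integral: ∫_-2^0 r(x) dx ≈ 27.33333333.
M_3 ≈ 26.07407407.
Error ≈ 27.33333333 − 26.07407407 ≈ 1.259259.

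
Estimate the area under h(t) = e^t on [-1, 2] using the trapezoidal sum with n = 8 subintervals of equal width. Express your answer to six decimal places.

Δt = (2 − (-1))/8 = 0.375.
h(-1) ≈ 0.367879, h(-0.625) ≈ 0.535261, h(-0.25) ≈ 0.778801, h(0.125) ≈ 1.133148, h(0.5) ≈ 1.648721, h(0.875) ≈ 2.398875, h(1.25) ≈ 3.490343, h(1.625) ≈ 5.078419, h(2) ≈ 7.389056.
T_8 = (Δt/2)·[h(t_0) + 2h(t_1) + ... + 2h(t_{7}) + h(t_8)].
Sum ≈ 7.103264.

7.103264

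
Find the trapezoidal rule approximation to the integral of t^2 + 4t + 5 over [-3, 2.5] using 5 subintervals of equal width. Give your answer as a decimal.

Δt = (2.5 − (-3))/5 = 1.1.
f(-3) = 2, f(-1.9) = 1.01, f(-0.8) = 2.44, f(0.3) = 6.29, f(1.4) = 12.56, f(2.5) = 21.25.
T_5 = (Δt/2)·[f(t_0) + 2f(t_1) + ... + 2f(t_{4}) + f(t_5)].
Sum = 37.3175.

37.3175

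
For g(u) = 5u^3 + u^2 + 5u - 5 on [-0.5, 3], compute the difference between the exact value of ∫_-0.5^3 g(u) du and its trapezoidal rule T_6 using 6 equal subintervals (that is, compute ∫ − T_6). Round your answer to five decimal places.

Exact integral: ∫_-0.5^3 g(u) du ≈ 114.5885417.
T_6 ≈ 118.5088252.
Error ≈ 114.5885417 − 118.5088252 ≈ -3.92028.

-3.92028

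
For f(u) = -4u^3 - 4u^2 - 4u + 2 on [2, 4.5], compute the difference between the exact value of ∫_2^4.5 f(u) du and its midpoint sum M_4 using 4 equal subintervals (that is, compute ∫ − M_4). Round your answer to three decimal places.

Exact integral: ∫_2^4.5 f(u) du ≈ -532.39583.
M_4 ≈ -528.89648.
Error ≈ -532.39583 − (-528.89648) ≈ -3.499.

-3.499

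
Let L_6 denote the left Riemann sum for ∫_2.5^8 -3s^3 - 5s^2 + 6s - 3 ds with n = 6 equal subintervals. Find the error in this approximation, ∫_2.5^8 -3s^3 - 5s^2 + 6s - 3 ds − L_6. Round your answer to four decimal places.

-759.4886

Exact integral: ∫_2.5^8 f(s) ds ≈ -3713.244792.
L_6 ≈ -2953.756221.
Error ≈ -3713.244792 − (-2953.756221) ≈ -759.4886.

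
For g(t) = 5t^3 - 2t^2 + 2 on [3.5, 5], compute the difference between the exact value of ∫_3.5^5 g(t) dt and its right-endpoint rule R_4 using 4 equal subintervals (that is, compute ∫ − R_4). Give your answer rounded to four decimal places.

-74.3818

Exact integral: ∫_3.5^5 g(t) dt = 541.921875.
R_4 ≈ 616.303711.
Error ≈ 541.921875 − 616.303711 ≈ -74.3818.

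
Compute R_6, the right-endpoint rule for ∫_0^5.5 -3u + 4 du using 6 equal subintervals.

Δu = (5.5 − 0)/6 = 11/12.
Right endpoints: 11/12, 11/6, 2.75, 11/3, 55/12, 5.5.
f(11/12) = 1.25, f(11/6) = -1.5, f(2.75) = -4.25, f(11/3) = -7, f(55/12) = -9.75, f(5.5) = -12.5.
Sum = Δu · [f(11/12) + f(11/6) + f(2.75) + ...].
Sum = -30.9375.

-30.9375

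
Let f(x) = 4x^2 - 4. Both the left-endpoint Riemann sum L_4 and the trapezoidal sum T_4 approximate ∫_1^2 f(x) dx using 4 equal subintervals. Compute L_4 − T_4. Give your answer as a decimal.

L_4 = 3.875.
T_4 = 5.375.
L_4 − T_4 = -1.5.

-1.5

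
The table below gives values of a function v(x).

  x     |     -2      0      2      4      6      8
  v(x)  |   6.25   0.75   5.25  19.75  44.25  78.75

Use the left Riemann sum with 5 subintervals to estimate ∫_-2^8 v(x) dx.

152.5

Δx = 2.
Sum = 2·[6.25 + 0.75 + 5.25 + 19.75 + 44.25] = 152.5.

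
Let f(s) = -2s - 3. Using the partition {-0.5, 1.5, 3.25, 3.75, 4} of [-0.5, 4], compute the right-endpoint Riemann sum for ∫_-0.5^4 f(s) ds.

Subinterval widths: 2, 1.75, 0.5, 0.25.
Right endpoints: 1.5, 3.25, 3.75, 4.
f(1.5) = -6, f(3.25) = -9.5, f(3.75) = -10.5, f(4) = -11.
Sum = Σ Δs_i · f(s_i).
Sum = -36.625.

-36.625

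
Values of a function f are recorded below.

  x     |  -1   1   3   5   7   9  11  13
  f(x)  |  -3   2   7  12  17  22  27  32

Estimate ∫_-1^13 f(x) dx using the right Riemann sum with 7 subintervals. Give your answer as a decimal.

Δx = 2.
Sum = 2·[2 + 7 + 12 + 17 + 22 + 27 + 32] = 238.

238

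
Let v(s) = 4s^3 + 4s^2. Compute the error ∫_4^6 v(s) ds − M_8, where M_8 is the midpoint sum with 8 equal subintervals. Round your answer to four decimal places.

0.6667

Exact integral: ∫_4^6 v(s) ds ≈ 1242.666667.
M_8 = 1242.
Error ≈ 1242.666667 − 1242 ≈ 0.6667.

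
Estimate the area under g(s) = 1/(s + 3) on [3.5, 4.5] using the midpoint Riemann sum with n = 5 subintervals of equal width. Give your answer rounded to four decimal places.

Δs = (4.5 − 3.5)/5 = 0.2.
Midpoints: 3.6, 3.8, 4, 4.2, 4.4.
g(3.6) = 5/33, g(3.8) = 5/34, g(4) = 1/7, g(4.2) = 5/36, g(4.4) = 5/37.
Sum = Δs · [g(3.6) + g(3.8) + g(4) + g(4.2) + g(4.4)].
Sum ≈ 0.1431.

0.1431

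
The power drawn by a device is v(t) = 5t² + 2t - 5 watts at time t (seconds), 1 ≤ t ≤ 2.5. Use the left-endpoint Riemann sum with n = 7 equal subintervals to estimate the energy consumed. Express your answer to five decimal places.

Δt = (2.5 − 1)/7 = 3/14.
Left endpoints: 1, 17/14, 10/7, 23/14, 13/7, 29/14, 16/7.
v(1) = 2, v(17/14) = 941/196, v(10/7) = 395/49, v(23/14) = 2309/196, v(13/7) = 782/49, v(29/14) = 4037/196, v(16/7) = 1259/49.
Sum = Δt · [v(1) + v(17/14) + v(10/7) + ...].
Sum ≈ 19.04847.

19.04847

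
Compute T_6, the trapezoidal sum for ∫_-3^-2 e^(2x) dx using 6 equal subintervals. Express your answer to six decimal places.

Δx = (-2 − (-3))/6 = 1/6.
f(-3) ≈ 0.002479, f(-17/6) ≈ 0.003459, f(-8/3) ≈ 0.004828, f(-2.5) ≈ 0.006738, f(-7/3) ≈ 0.009404, f(-13/6) ≈ 0.013124, f(-2) ≈ 0.018316.
T_6 = (Δx/2)·[f(x_0) + 2f(x_1) + ... + 2f(x_{5}) + f(x_6)].
Sum ≈ 0.007992.

0.007992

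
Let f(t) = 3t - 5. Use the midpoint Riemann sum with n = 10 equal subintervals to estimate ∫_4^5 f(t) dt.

Δt = (5 − 4)/10 = 0.1.
Midpoints: 4.05, 4.15, 4.25, 4.35, 4.45, 4.55, 4.65, 4.75, 4.85, 4.95.
f(4.05) = 7.15, f(4.15) = 7.45, f(4.25) = 7.75, f(4.35) = 8.05, f(4.45) = 8.35, f(4.55) = 8.65, f(4.65) = 8.95, f(4.75) = 9.25, f(4.85) = 9.55, f(4.95) = 9.85.
Sum = Δt · [f(4.05) + f(4.15) + f(4.25) + ...].
Sum = 8.5.

8.5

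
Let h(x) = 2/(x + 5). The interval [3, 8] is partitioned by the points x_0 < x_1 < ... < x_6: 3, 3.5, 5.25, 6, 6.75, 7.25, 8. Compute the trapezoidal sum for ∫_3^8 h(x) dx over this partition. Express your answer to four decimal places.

0.9736

Subinterval widths: 0.5, 1.75, 0.75, 0.75, 0.5, 0.75.
h(3) = 0.25, h(3.5) = 4/17, h(5.25) = 8/41, h(6) = 2/11, h(6.75) = 8/47, h(7.25) = 8/49, h(8) = 2/13.
On each subinterval the trapezoid contributes (Δx_i/2)·[h(x_{i-1}) + h(x_i)].
Sum ≈ 0.9736.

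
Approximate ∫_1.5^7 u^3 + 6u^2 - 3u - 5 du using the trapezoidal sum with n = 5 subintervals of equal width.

Δu = (7 − 1.5)/5 = 1.1.
f(1.5) = 7.375, f(2.6) = 45.336, f(3.7) = 116.693, f(4.8) = 229.432, f(5.9) = 391.539, f(7) = 611.
T_5 = (Δu/2)·[f(u_0) + 2f(u_1) + ... + 2f(u_{4}) + f(u_5)].
Sum = 1201.40625.

1201.40625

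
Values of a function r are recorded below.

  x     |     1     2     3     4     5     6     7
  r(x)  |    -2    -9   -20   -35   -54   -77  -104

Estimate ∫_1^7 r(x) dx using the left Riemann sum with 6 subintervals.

-197

Δx = 1.
Sum = 1·[(-2) + (-9) + (-20) + (-35) + (-54) + (-77)] = -197.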